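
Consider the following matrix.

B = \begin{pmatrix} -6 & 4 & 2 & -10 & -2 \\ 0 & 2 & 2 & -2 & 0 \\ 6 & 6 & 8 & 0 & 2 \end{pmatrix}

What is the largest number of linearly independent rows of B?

Row reduce to echelon form.
R3 ← R3 + R1: [0, 10, 10, -10, 0]
R3 ← R3 − (5)·R2: [0, 0, 0, 0, 0]
Echelon form has 2 nonzero rows, so rank(B) = 2.
The rank gives the maximum number of linearly independent rows: 2.

2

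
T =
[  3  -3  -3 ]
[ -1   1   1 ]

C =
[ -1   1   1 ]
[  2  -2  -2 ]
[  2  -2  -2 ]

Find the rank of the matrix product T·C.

1

First compute TC:
[[-15,  15,  15],
 [  5,  -5,  -5]]
Now row reduce the product.
R2 ← R2 + (1/3)·R1: [0, 0, 0]
1 nonzero row, so rank(TC) = 1.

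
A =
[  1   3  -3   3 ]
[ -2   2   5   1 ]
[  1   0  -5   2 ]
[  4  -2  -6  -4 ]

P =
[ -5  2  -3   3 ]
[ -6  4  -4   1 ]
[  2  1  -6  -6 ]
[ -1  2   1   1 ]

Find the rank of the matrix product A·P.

4

First compute AP:
[[-32,  17,   6,  27],
 [  7,  11, -31, -33],
 [-17,   1,  29,  35],
 [-16, -14,  28,  42]]
Now row reduce the product.
R2 ← R2 + (7/32)·R1: [0, 471/32, -475/16, -867/32]
R3 ← R3 − (17/32)·R1: [0, -257/32, 413/16, 661/32]
R4 ← R4 − (1/2)·R1: [0, -45/2, 25, 57/2]
R3 ← R3 + (257/471)·R2: [0, 0, 4528/471, 922/157]
R4 ← R4 + (240/157)·R2: [0, 0, -3200/157, -2028/157]
R4 ← R4 + (600/283)·R3: [0, 0, 0, -132/283]
4 nonzero rows, so rank(AP) = 4.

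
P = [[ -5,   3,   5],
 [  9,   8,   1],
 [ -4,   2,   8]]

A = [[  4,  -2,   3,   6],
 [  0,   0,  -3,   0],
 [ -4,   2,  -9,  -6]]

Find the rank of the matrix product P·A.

First compute PA:
[[-40,  20, -69, -60],
 [ 32, -16,  -6,  48],
 [-48,  24, -90, -72]]
Now row reduce the product.
R2 ← R2 + (4/5)·R1: [0, 0, -306/5, 0]
R3 ← R3 − (6/5)·R1: [0, 0, -36/5, 0]
R3 ← R3 − (2/17)·R2: [0, 0, 0, 0]
2 nonzero rows, so rank(PA) = 2.

2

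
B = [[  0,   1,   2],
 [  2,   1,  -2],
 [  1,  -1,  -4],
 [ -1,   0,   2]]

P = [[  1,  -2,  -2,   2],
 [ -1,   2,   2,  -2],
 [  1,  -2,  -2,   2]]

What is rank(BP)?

1

First compute BP:
[[  1,  -2,  -2,   2],
 [ -1,   2,   2,  -2],
 [ -2,   4,   4,  -4],
 [  1,  -2,  -2,   2]]
Now row reduce the product.
R2 ← R2 + R1: [0, 0, 0, 0]
R3 ← R3 + (2)·R1: [0, 0, 0, 0]
R4 ← R4 − R1: [0, 0, 0, 0]
1 nonzero row, so rank(BP) = 1.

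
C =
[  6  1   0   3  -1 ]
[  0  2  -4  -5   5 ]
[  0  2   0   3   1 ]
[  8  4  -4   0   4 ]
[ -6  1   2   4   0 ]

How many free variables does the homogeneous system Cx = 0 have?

2

Row reduce to echelon form.
R4 ← R4 − (4/3)·R1: [0, 8/3, -4, -4, 16/3]
R5 ← R5 + R1: [0, 2, 2, 7, -1]
R3 ← R3 − R2: [0, 0, 4, 8, -4]
R4 ← R4 − (4/3)·R2: [0, 0, 4/3, 8/3, -4/3]
R5 ← R5 − R2: [0, 0, 6, 12, -6]
R4 ← R4 − (1/3)·R3: [0, 0, 0, 0, 0]
R5 ← R5 − (3/2)·R3: [0, 0, 0, 0, 0]
3 nonzero rows, so rank(C) = 3.
C has 5 columns; by rank–nullity, nullity = 5 − 3 = 2.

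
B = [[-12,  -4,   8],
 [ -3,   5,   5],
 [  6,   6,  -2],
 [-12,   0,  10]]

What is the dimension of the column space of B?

Row reduce to echelon form.
R2 ← R2 − (1/4)·R1: [0, 6, 3]
R3 ← R3 + (1/2)·R1: [0, 4, 2]
R4 ← R4 − R1: [0, 4, 2]
R3 ← R3 − (2/3)·R2: [0, 0, 0]
R4 ← R4 − (2/3)·R2: [0, 0, 0]
Echelon form has 2 nonzero rows, so rank(B) = 2.
The column space has dimension equal to the rank: 2.

2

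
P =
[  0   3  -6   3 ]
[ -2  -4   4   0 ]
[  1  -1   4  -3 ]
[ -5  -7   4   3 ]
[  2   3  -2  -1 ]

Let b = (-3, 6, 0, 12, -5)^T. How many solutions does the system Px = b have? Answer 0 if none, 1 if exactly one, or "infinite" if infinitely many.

infinite

Row reduce the augmented matrix [P | b].
Swap R1 ↔ R2
R3 ← R3 + (1/2)·R1: [0, -3, 6, -3, 3]
R4 ← R4 − (5/2)·R1: [0, 3, -6, 3, -3]
R5 ← R5 + R1: [0, -1, 2, -1, 1]
R3 ← R3 + R2: [0, 0, 0, 0, 0]
R4 ← R4 − R2: [0, 0, 0, 0, 0]
R5 ← R5 + (1/3)·R2: [0, 0, 0, 0, 0]
The echelon form has 2 nonzero rows, and every pivot lies in the first 4 columns, so rank(P) = rank([P|b]) = 2.
The system is consistent.
rank = 2 < 4 unknowns, so there are infinitely many solutions.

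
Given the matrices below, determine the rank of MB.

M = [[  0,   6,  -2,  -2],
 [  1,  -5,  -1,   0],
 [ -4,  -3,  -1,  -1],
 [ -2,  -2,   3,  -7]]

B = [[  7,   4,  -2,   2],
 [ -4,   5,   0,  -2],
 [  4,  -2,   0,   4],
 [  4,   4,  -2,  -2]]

First compute MB:
[[-40,  26,   4, -16],
 [ 23, -19,  -2,   8],
 [-24, -33,  10,  -4],
 [-22, -52,  18,  26]]
Now row reduce the product.
R2 ← R2 + (23/40)·R1: [0, -81/20, 3/10, -6/5]
R3 ← R3 − (3/5)·R1: [0, -243/5, 38/5, 28/5]
R4 ← R4 − (11/20)·R1: [0, -663/10, 79/5, 174/5]
R3 ← R3 − (12)·R2: [0, 0, 4, 20]
R4 ← R4 − (442/27)·R2: [0, 0, 98/9, 490/9]
R4 ← R4 − (49/18)·R3: [0, 0, 0, 0]
3 nonzero rows, so rank(MB) = 3.

3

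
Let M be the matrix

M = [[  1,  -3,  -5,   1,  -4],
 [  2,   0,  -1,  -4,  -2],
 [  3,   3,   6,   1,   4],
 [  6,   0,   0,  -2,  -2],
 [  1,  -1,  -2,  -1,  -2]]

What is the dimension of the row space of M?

Row reduce to echelon form.
R2 ← R2 − (2)·R1: [0, 6, 9, -6, 6]
R3 ← R3 − (3)·R1: [0, 12, 21, -2, 16]
R4 ← R4 − (6)·R1: [0, 18, 30, -8, 22]
R5 ← R5 − R1: [0, 2, 3, -2, 2]
R3 ← R3 − (2)·R2: [0, 0, 3, 10, 4]
R4 ← R4 − (3)·R2: [0, 0, 3, 10, 4]
R5 ← R5 − (1/3)·R2: [0, 0, 0, 0, 0]
R4 ← R4 − R3: [0, 0, 0, 0, 0]
Echelon form has 3 nonzero rows, so rank(M) = 3.
The row space has dimension equal to the rank: 3.

3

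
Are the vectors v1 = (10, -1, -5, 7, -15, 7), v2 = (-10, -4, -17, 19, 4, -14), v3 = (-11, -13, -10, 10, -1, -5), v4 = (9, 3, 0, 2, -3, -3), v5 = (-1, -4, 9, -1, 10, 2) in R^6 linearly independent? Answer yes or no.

Form the matrix with these vectors as rows and row reduce.
R2 ← R2 + R1: [0, -5, -22, 26, -11, -7]
R3 ← R3 + (11/10)·R1: [0, -141/10, -31/2, 177/10, -35/2, 27/10]
R4 ← R4 − (9/10)·R1: [0, 39/10, 9/2, -43/10, 21/2, -93/10]
R5 ← R5 + (1/10)·R1: [0, -41/10, 17/2, -3/10, 17/2, 27/10]
R3 ← R3 − (141/50)·R2: [0, 0, 2327/50, -2781/50, 338/25, 561/25]
R4 ← R4 + (39/50)·R2: [0, 0, -633/50, 799/50, 48/25, -369/25]
R5 ← R5 − (41/50)·R2: [0, 0, 1327/50, -1081/50, 438/25, 211/25]
R4 ← R4 + (633/2327)·R3: [0, 0, 0, 1978/2327, 1002/179, -20142/2327]
R5 ← R5 − (1327/2327)·R3: [0, 0, 0, 23498/2327, 1756/179, -10138/2327]
R5 ← R5 − (11749/989)·R4: [0, 0, 0, 0, -56066/989, 97388/989]
5 nonzero rows, so the 5 vectors span a space of dimension 5.
Since 5 = 5, the vectors are linearly independent.

yes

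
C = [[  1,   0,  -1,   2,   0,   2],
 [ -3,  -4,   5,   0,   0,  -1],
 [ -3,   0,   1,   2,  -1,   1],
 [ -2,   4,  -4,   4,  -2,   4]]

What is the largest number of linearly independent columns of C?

4

Row reduce to echelon form.
R2 ← R2 + (3)·R1: [0, -4, 2, 6, 0, 5]
R3 ← R3 + (3)·R1: [0, 0, -2, 8, -1, 7]
R4 ← R4 + (2)·R1: [0, 4, -6, 8, -2, 8]
R4 ← R4 + R2: [0, 0, -4, 14, -2, 13]
R4 ← R4 − (2)·R3: [0, 0, 0, -2, 0, -1]
Echelon form has 4 nonzero rows, so rank(C) = 4.
The rank gives the maximum number of linearly independent columns: 4.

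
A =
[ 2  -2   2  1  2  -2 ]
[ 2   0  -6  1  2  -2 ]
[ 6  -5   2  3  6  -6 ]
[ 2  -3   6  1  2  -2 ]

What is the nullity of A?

4

Row reduce to echelon form.
R2 ← R2 − R1: [0, 2, -8, 0, 0, 0]
R3 ← R3 − (3)·R1: [0, 1, -4, 0, 0, 0]
R4 ← R4 − R1: [0, -1, 4, 0, 0, 0]
R3 ← R3 − (1/2)·R2: [0, 0, 0, 0, 0, 0]
R4 ← R4 + (1/2)·R2: [0, 0, 0, 0, 0, 0]
2 nonzero rows, so rank(A) = 2.
A has 6 columns; by rank–nullity, nullity = 6 − 2 = 4.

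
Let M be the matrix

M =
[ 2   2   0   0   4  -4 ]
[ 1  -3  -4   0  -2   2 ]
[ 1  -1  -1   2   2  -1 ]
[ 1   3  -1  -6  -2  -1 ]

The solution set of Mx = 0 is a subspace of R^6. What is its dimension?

3

Row reduce to echelon form.
R2 ← R2 − (1/2)·R1: [0, -4, -4, 0, -4, 4]
R3 ← R3 − (1/2)·R1: [0, -2, -1, 2, 0, 1]
R4 ← R4 − (1/2)·R1: [0, 2, -1, -6, -4, 1]
R3 ← R3 − (1/2)·R2: [0, 0, 1, 2, 2, -1]
R4 ← R4 + (1/2)·R2: [0, 0, -3, -6, -6, 3]
R4 ← R4 + (3)·R3: [0, 0, 0, 0, 0, 0]
3 nonzero rows, so rank(M) = 3.
M has 6 columns; by rank–nullity, nullity = 6 − 3 = 3.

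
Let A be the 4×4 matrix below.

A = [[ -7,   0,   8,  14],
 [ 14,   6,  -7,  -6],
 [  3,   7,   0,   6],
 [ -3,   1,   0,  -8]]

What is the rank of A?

Row reduce to echelon form.
R2 ← R2 + (2)·R1: [0, 6, 9, 22]
R3 ← R3 + (3/7)·R1: [0, 7, 24/7, 12]
R4 ← R4 − (3/7)·R1: [0, 1, -24/7, -14]
R3 ← R3 − (7/6)·R2: [0, 0, -99/14, -41/3]
R4 ← R4 − (1/6)·R2: [0, 0, -69/14, -53/3]
R4 ← R4 − (23/33)·R3: [0, 0, 0, -806/99]
Echelon form has 4 nonzero rows, so rank(A) = 4.

4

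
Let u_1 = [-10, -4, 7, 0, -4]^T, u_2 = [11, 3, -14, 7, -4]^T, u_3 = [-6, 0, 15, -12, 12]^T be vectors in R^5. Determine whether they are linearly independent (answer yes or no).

no

Form the matrix with these vectors as rows and row reduce.
R2 ← R2 + (11/10)·R1: [0, -7/5, -63/10, 7, -42/5]
R3 ← R3 − (3/5)·R1: [0, 12/5, 54/5, -12, 72/5]
R3 ← R3 + (12/7)·R2: [0, 0, 0, 0, 0]
2 nonzero rows, so the 3 vectors span a space of dimension 2.
Since 2 < 3, the vectors are linearly dependent.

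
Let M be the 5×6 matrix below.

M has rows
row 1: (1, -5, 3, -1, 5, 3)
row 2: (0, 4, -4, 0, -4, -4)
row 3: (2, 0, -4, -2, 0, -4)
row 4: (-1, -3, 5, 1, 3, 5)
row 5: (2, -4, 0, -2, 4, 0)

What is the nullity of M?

Row reduce to echelon form.
R3 ← R3 − (2)·R1: [0, 10, -10, 0, -10, -10]
R4 ← R4 + R1: [0, -8, 8, 0, 8, 8]
R5 ← R5 − (2)·R1: [0, 6, -6, 0, -6, -6]
R3 ← R3 − (5/2)·R2: [0, 0, 0, 0, 0, 0]
R4 ← R4 + (2)·R2: [0, 0, 0, 0, 0, 0]
R5 ← R5 − (3/2)·R2: [0, 0, 0, 0, 0, 0]
2 nonzero rows, so rank(M) = 2.
M has 6 columns; by rank–nullity, nullity = 6 − 2 = 4.

4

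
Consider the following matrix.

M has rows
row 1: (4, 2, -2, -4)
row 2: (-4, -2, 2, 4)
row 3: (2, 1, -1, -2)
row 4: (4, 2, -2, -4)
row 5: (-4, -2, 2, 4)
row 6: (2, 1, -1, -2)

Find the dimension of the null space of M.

3

Row reduce to echelon form.
R2 ← R2 + R1: [0, 0, 0, 0]
R3 ← R3 − (1/2)·R1: [0, 0, 0, 0]
R4 ← R4 − R1: [0, 0, 0, 0]
R5 ← R5 + R1: [0, 0, 0, 0]
R6 ← R6 − (1/2)·R1: [0, 0, 0, 0]
1 nonzero row, so rank(M) = 1.
M has 4 columns; by rank–nullity, nullity = 4 − 1 = 3.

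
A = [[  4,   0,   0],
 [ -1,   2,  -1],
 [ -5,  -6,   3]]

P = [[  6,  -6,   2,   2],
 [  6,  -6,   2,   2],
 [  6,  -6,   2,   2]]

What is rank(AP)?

1

First compute AP:
[[ 24, -24,   8,   8],
 [  0,   0,   0,   0],
 [-48,  48, -16, -16]]
Now row reduce the product.
R3 ← R3 + (2)·R1: [0, 0, 0, 0]
1 nonzero row, so rank(AP) = 1.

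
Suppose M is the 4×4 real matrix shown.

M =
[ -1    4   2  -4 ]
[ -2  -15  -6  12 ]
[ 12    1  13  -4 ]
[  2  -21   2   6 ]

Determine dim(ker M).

0

Row reduce to echelon form.
R2 ← R2 − (2)·R1: [0, -23, -10, 20]
R3 ← R3 + (12)·R1: [0, 49, 37, -52]
R4 ← R4 + (2)·R1: [0, -13, 6, -2]
R3 ← R3 + (49/23)·R2: [0, 0, 361/23, -216/23]
R4 ← R4 − (13/23)·R2: [0, 0, 268/23, -306/23]
R4 ← R4 − (268/361)·R3: [0, 0, 0, -2286/361]
4 nonzero rows, so rank(M) = 4.
M has 4 columns; by rank–nullity, nullity = 4 − 4 = 0.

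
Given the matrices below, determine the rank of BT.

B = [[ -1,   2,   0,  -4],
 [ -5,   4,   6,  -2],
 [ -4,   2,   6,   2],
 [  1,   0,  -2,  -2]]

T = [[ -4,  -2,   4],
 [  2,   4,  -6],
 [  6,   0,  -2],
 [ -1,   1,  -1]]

2

First compute BT:
[[ 12,   6, -12],
 [ 66,  24, -54],
 [ 54,  18, -42],
 [-14,  -4,  10]]
Now row reduce the product.
R2 ← R2 − (11/2)·R1: [0, -9, 12]
R3 ← R3 − (9/2)·R1: [0, -9, 12]
R4 ← R4 + (7/6)·R1: [0, 3, -4]
R3 ← R3 − R2: [0, 0, 0]
R4 ← R4 + (1/3)·R2: [0, 0, 0]
2 nonzero rows, so rank(BT) = 2.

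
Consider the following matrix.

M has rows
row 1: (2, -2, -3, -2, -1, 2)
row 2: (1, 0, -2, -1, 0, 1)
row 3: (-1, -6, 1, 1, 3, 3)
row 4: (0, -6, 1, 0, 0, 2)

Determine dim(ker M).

Row reduce to echelon form.
R2 ← R2 − (1/2)·R1: [0, 1, -1/2, 0, 1/2, 0]
R3 ← R3 + (1/2)·R1: [0, -7, -1/2, 0, 5/2, 4]
R3 ← R3 + (7)·R2: [0, 0, -4, 0, 6, 4]
R4 ← R4 + (6)·R2: [0, 0, -2, 0, 3, 2]
R4 ← R4 − (1/2)·R3: [0, 0, 0, 0, 0, 0]
3 nonzero rows, so rank(M) = 3.
M has 6 columns; by rank–nullity, nullity = 6 − 3 = 3.

3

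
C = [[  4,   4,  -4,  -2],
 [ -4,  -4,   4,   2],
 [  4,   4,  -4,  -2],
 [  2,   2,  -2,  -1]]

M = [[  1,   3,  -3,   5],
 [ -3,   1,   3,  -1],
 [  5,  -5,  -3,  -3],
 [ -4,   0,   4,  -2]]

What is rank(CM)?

1

First compute CM:
[[-20,  36,   4,  32],
 [ 20, -36,  -4, -32],
 [-20,  36,   4,  32],
 [-10,  18,   2,  16]]
Now row reduce the product.
R2 ← R2 + R1: [0, 0, 0, 0]
R3 ← R3 − R1: [0, 0, 0, 0]
R4 ← R4 − (1/2)·R1: [0, 0, 0, 0]
1 nonzero row, so rank(CM) = 1.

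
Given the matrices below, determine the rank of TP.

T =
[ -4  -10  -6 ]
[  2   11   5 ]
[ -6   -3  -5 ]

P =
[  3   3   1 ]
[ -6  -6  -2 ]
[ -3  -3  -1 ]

First compute TP:
[[ 66,  66,  22],
 [-75, -75, -25],
 [ 15,  15,   5]]
Now row reduce the product.
R2 ← R2 + (25/22)·R1: [0, 0, 0]
R3 ← R3 − (5/22)·R1: [0, 0, 0]
1 nonzero row, so rank(TP) = 1.

1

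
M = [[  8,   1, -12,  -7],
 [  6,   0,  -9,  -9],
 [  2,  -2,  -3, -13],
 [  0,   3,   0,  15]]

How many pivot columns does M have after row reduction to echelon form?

Row reduce to echelon form.
R2 ← R2 − (3/4)·R1: [0, -3/4, 0, -15/4]
R3 ← R3 − (1/4)·R1: [0, -9/4, 0, -45/4]
R3 ← R3 − (3)·R2: [0, 0, 0, 0]
R4 ← R4 + (4)·R2: [0, 0, 0, 0]
Echelon form has 2 nonzero rows, so rank(M) = 2.
Each nonzero row contributes one pivot column: 2 pivot columns.

2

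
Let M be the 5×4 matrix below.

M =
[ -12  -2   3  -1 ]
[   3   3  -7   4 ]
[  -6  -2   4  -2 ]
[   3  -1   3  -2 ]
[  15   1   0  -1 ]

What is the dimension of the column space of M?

Row reduce to echelon form.
R2 ← R2 + (1/4)·R1: [0, 5/2, -25/4, 15/4]
R3 ← R3 − (1/2)·R1: [0, -1, 5/2, -3/2]
R4 ← R4 + (1/4)·R1: [0, -3/2, 15/4, -9/4]
R5 ← R5 + (5/4)·R1: [0, -3/2, 15/4, -9/4]
R3 ← R3 + (2/5)·R2: [0, 0, 0, 0]
R4 ← R4 + (3/5)·R2: [0, 0, 0, 0]
R5 ← R5 + (3/5)·R2: [0, 0, 0, 0]
Echelon form has 2 nonzero rows, so rank(M) = 2.
The column space has dimension equal to the rank: 2.

2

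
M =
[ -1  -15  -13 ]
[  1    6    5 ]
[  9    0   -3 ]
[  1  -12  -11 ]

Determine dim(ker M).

Row reduce to echelon form.
R2 ← R2 + R1: [0, -9, -8]
R3 ← R3 + (9)·R1: [0, -135, -120]
R4 ← R4 + R1: [0, -27, -24]
R3 ← R3 − (15)·R2: [0, 0, 0]
R4 ← R4 − (3)·R2: [0, 0, 0]
2 nonzero rows, so rank(M) = 2.
M has 3 columns; by rank–nullity, nullity = 3 − 2 = 1.

1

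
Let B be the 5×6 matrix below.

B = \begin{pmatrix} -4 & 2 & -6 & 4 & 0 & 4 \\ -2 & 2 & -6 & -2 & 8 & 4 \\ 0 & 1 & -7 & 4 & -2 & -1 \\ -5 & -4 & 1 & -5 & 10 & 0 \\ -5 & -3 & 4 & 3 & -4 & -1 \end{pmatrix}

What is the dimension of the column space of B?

5

Row reduce to echelon form.
R2 ← R2 − (1/2)·R1: [0, 1, -3, -4, 8, 2]
R4 ← R4 − (5/4)·R1: [0, -13/2, 17/2, -10, 10, -5]
R5 ← R5 − (5/4)·R1: [0, -11/2, 23/2, -2, -4, -6]
R3 ← R3 − R2: [0, 0, -4, 8, -10, -3]
R4 ← R4 + (13/2)·R2: [0, 0, -11, -36, 62, 8]
R5 ← R5 + (11/2)·R2: [0, 0, -5, -24, 40, 5]
R4 ← R4 − (11/4)·R3: [0, 0, 0, -58, 179/2, 65/4]
R5 ← R5 − (5/4)·R3: [0, 0, 0, -34, 105/2, 35/4]
R5 ← R5 − (17/29)·R4: [0, 0, 0, 0, 1/29, -45/58]
Echelon form has 5 nonzero rows, so rank(B) = 5.
The column space has dimension equal to the rank: 5.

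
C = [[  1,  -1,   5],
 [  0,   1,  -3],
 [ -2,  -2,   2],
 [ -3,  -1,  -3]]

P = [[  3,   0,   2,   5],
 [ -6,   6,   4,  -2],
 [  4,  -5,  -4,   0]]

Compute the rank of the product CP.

2

First compute CP:
[[ 29, -31, -22,   7],
 [-18,  21,  16,  -2],
 [ 14, -22, -20,  -6],
 [-15,   9,   2, -13]]
Now row reduce the product.
R2 ← R2 + (18/29)·R1: [0, 51/29, 68/29, 68/29]
R3 ← R3 − (14/29)·R1: [0, -204/29, -272/29, -272/29]
R4 ← R4 + (15/29)·R1: [0, -204/29, -272/29, -272/29]
R3 ← R3 + (4)·R2: [0, 0, 0, 0]
R4 ← R4 + (4)·R2: [0, 0, 0, 0]
2 nonzero rows, so rank(CP) = 2.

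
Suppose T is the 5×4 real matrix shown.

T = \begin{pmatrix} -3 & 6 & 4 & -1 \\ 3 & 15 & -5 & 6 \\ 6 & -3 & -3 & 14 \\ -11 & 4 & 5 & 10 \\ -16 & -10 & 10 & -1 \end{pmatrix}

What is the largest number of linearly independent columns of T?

4

Row reduce to echelon form.
R2 ← R2 + R1: [0, 21, -1, 5]
R3 ← R3 + (2)·R1: [0, 9, 5, 12]
R4 ← R4 − (11/3)·R1: [0, -18, -29/3, 41/3]
R5 ← R5 − (16/3)·R1: [0, -42, -34/3, 13/3]
R3 ← R3 − (3/7)·R2: [0, 0, 38/7, 69/7]
R4 ← R4 + (6/7)·R2: [0, 0, -221/21, 377/21]
R5 ← R5 + (2)·R2: [0, 0, -40/3, 43/3]
R4 ← R4 + (221/114)·R3: [0, 0, 0, 4225/114]
R5 ← R5 + (140/57)·R3: [0, 0, 0, 2197/57]
R5 ← R5 − (26/25)·R4: [0, 0, 0, 0]
Echelon form has 4 nonzero rows, so rank(T) = 4.
The rank gives the maximum number of linearly independent columns: 4.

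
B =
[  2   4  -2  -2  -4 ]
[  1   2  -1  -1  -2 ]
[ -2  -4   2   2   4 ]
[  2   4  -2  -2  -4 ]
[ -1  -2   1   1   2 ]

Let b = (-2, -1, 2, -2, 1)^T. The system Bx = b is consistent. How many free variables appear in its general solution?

4

Row reduce the augmented matrix [B | b].
R2 ← R2 − (1/2)·R1: [0, 0, 0, 0, 0, 0]
R3 ← R3 + R1: [0, 0, 0, 0, 0, 0]
R4 ← R4 − R1: [0, 0, 0, 0, 0, 0]
R5 ← R5 + (1/2)·R1: [0, 0, 0, 0, 0, 0]
The echelon form has 1 nonzero rows, and every pivot lies in the first 5 columns, so rank(B) = rank([B|b]) = 1.
The system is consistent.
Free variables = (unknowns) − (rank) = 5 − 1 = 4.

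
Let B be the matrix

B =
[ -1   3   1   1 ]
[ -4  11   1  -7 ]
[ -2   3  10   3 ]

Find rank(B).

Row reduce to echelon form.
R2 ← R2 − (4)·R1: [0, -1, -3, -11]
R3 ← R3 − (2)·R1: [0, -3, 8, 1]
R3 ← R3 − (3)·R2: [0, 0, 17, 34]
Echelon form has 3 nonzero rows, so rank(B) = 3.

3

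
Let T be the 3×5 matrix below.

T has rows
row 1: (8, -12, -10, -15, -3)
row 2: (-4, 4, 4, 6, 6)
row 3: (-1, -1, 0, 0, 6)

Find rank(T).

2

Row reduce to echelon form.
R2 ← R2 + (1/2)·R1: [0, -2, -1, -3/2, 9/2]
R3 ← R3 + (1/8)·R1: [0, -5/2, -5/4, -15/8, 45/8]
R3 ← R3 − (5/4)·R2: [0, 0, 0, 0, 0]
Echelon form has 2 nonzero rows, so rank(T) = 2.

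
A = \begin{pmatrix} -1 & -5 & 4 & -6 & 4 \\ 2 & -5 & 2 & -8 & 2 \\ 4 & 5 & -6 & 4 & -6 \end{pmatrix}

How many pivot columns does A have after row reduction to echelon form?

2

Row reduce to echelon form.
R2 ← R2 + (2)·R1: [0, -15, 10, -20, 10]
R3 ← R3 + (4)·R1: [0, -15, 10, -20, 10]
R3 ← R3 − R2: [0, 0, 0, 0, 0]
Echelon form has 2 nonzero rows, so rank(A) = 2.
Each nonzero row contributes one pivot column: 2 pivot columns.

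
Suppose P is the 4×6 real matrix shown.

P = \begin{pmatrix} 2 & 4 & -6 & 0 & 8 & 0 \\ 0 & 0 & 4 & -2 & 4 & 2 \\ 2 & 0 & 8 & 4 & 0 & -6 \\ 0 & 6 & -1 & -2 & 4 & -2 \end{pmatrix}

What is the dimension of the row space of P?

4

Row reduce to echelon form.
R3 ← R3 − R1: [0, -4, 14, 4, -8, -6]
Swap R2 ↔ R3
R4 ← R4 + (3/2)·R2: [0, 0, 20, 4, -8, -11]
R4 ← R4 − (5)·R3: [0, 0, 0, 14, -28, -21]
Echelon form has 4 nonzero rows, so rank(P) = 4.
The row space has dimension equal to the rank: 4.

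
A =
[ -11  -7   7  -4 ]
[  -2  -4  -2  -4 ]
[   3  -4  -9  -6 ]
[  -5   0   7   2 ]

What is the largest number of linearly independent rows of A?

Row reduce to echelon form.
R2 ← R2 − (2/11)·R1: [0, -30/11, -36/11, -36/11]
R3 ← R3 + (3/11)·R1: [0, -65/11, -78/11, -78/11]
R4 ← R4 − (5/11)·R1: [0, 35/11, 42/11, 42/11]
R3 ← R3 − (13/6)·R2: [0, 0, 0, 0]
R4 ← R4 + (7/6)·R2: [0, 0, 0, 0]
Echelon form has 2 nonzero rows, so rank(A) = 2.
The rank gives the maximum number of linearly independent rows: 2.

2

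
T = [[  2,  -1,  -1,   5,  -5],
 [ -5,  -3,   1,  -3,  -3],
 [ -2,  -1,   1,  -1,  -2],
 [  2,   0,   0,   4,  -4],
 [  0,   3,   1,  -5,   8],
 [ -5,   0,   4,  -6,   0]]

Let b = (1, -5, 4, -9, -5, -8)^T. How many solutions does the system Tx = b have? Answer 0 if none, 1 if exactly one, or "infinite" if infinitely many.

Row reduce the augmented matrix [T | b].
R2 ← R2 + (5/2)·R1: [0, -11/2, -3/2, 19/2, -31/2, -5/2]
R3 ← R3 + R1: [0, -2, 0, 4, -7, 5]
R4 ← R4 − R1: [0, 1, 1, -1, 1, -10]
R6 ← R6 + (5/2)·R1: [0, -5/2, 3/2, 13/2, -25/2, -11/2]
R3 ← R3 − (4/11)·R2: [0, 0, 6/11, 6/11, -15/11, 65/11]
R4 ← R4 + (2/11)·R2: [0, 0, 8/11, 8/11, -20/11, -115/11]
R5 ← R5 + (6/11)·R2: [0, 0, 2/11, 2/11, -5/11, -70/11]
R6 ← R6 − (5/11)·R2: [0, 0, 24/11, 24/11, -60/11, -48/11]
R4 ← R4 − (4/3)·R3: [0, 0, 0, 0, 0, -55/3]
R5 ← R5 − (1/3)·R3: [0, 0, 0, 0, 0, -25/3]
R6 ← R6 − (4)·R3: [0, 0, 0, 0, 0, -28]
R5 ← R5 − (5/11)·R4: [0, 0, 0, 0, 0, 0]
R6 ← R6 − (84/55)·R4: [0, 0, 0, 0, 0, 0]
The echelon form has 4 nonzero rows; the last pivot sits in the augmented column, so rank(T) = 3 but rank([T|b]) = 4.
Since the ranks differ, the system is inconsistent.
It has no solutions.

0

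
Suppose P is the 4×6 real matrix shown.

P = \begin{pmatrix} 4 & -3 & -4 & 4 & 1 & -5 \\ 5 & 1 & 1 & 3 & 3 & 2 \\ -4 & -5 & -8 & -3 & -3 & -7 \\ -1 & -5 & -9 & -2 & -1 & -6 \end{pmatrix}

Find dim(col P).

Row reduce to echelon form.
R2 ← R2 − (5/4)·R1: [0, 19/4, 6, -2, 7/4, 33/4]
R3 ← R3 + R1: [0, -8, -12, 1, -2, -12]
R4 ← R4 + (1/4)·R1: [0, -23/4, -10, -1, -3/4, -29/4]
R3 ← R3 + (32/19)·R2: [0, 0, -36/19, -45/19, 18/19, 36/19]
R4 ← R4 + (23/19)·R2: [0, 0, -52/19, -65/19, 26/19, 52/19]
R4 ← R4 − (13/9)·R3: [0, 0, 0, 0, 0, 0]
Echelon form has 3 nonzero rows, so rank(P) = 3.
The column space has dimension equal to the rank: 3.

3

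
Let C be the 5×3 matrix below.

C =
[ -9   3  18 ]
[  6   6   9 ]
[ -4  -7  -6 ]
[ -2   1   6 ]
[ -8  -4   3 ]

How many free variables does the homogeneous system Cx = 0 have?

Row reduce to echelon form.
R2 ← R2 + (2/3)·R1: [0, 8, 21]
R3 ← R3 − (4/9)·R1: [0, -25/3, -14]
R4 ← R4 − (2/9)·R1: [0, 1/3, 2]
R5 ← R5 − (8/9)·R1: [0, -20/3, -13]
R3 ← R3 + (25/24)·R2: [0, 0, 63/8]
R4 ← R4 − (1/24)·R2: [0, 0, 9/8]
R5 ← R5 + (5/6)·R2: [0, 0, 9/2]
R4 ← R4 − (1/7)·R3: [0, 0, 0]
R5 ← R5 − (4/7)·R3: [0, 0, 0]
3 nonzero rows, so rank(C) = 3.
C has 3 columns; by rank–nullity, nullity = 3 − 3 = 0.

0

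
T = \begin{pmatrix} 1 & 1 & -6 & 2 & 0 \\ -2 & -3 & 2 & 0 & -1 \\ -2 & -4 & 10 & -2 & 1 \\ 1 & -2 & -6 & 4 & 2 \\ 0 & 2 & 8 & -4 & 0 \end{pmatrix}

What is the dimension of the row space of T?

Row reduce to echelon form.
R2 ← R2 + (2)·R1: [0, -1, -10, 4, -1]
R3 ← R3 + (2)·R1: [0, -2, -2, 2, 1]
R4 ← R4 − R1: [0, -3, 0, 2, 2]
R3 ← R3 − (2)·R2: [0, 0, 18, -6, 3]
R4 ← R4 − (3)·R2: [0, 0, 30, -10, 5]
R5 ← R5 + (2)·R2: [0, 0, -12, 4, -2]
R4 ← R4 − (5/3)·R3: [0, 0, 0, 0, 0]
R5 ← R5 + (2/3)·R3: [0, 0, 0, 0, 0]
Echelon form has 3 nonzero rows, so rank(T) = 3.
The row space has dimension equal to the rank: 3.

3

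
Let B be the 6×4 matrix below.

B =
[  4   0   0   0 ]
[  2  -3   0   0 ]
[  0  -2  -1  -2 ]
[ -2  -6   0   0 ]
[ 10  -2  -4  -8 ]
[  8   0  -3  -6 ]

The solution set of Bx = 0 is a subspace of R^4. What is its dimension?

Row reduce to echelon form.
R2 ← R2 − (1/2)·R1: [0, -3, 0, 0]
R4 ← R4 + (1/2)·R1: [0, -6, 0, 0]
R5 ← R5 − (5/2)·R1: [0, -2, -4, -8]
R6 ← R6 − (2)·R1: [0, 0, -3, -6]
R3 ← R3 − (2/3)·R2: [0, 0, -1, -2]
R4 ← R4 − (2)·R2: [0, 0, 0, 0]
R5 ← R5 − (2/3)·R2: [0, 0, -4, -8]
R5 ← R5 − (4)·R3: [0, 0, 0, 0]
R6 ← R6 − (3)·R3: [0, 0, 0, 0]
3 nonzero rows, so rank(B) = 3.
B has 4 columns; by rank–nullity, nullity = 4 − 3 = 1.

1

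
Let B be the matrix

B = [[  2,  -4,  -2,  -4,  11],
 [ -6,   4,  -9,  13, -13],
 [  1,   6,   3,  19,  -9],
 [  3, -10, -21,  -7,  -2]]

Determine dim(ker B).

1

Row reduce to echelon form.
R2 ← R2 + (3)·R1: [0, -8, -15, 1, 20]
R3 ← R3 − (1/2)·R1: [0, 8, 4, 21, -29/2]
R4 ← R4 − (3/2)·R1: [0, -4, -18, -1, -37/2]
R3 ← R3 + R2: [0, 0, -11, 22, 11/2]
R4 ← R4 − (1/2)·R2: [0, 0, -21/2, -3/2, -57/2]
R4 ← R4 − (21/22)·R3: [0, 0, 0, -45/2, -135/4]
4 nonzero rows, so rank(B) = 4.
B has 5 columns; by rank–nullity, nullity = 5 − 4 = 1.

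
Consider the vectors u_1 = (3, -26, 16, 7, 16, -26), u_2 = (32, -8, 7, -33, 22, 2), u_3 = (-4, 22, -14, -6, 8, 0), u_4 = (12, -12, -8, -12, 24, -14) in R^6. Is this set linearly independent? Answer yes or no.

Form the matrix with these vectors as rows and row reduce.
R2 ← R2 − (32/3)·R1: [0, 808/3, -491/3, -323/3, -446/3, 838/3]
R3 ← R3 + (4/3)·R1: [0, -38/3, 22/3, 10/3, 88/3, -104/3]
R4 ← R4 − (4)·R1: [0, 92, -72, -40, -40, 90]
R3 ← R3 + (19/404)·R2: [0, 0, -147/404, -699/404, 4513/202, -4349/202]
R4 ← R4 − (69/202)·R2: [0, 0, -3251/202, -651/202, 1089/101, -547/101]
R4 ← R4 − (6502/147)·R3: [0, 0, 0, 3592/49, -143680/147, 139190/147]
4 nonzero rows, so the 4 vectors span a space of dimension 4.
Since 4 = 4, the vectors are linearly independent.

yes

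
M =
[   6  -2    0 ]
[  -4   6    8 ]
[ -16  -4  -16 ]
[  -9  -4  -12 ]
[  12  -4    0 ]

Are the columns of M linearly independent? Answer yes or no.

Row reduce M to echelon form.
R2 ← R2 + (2/3)·R1: [0, 14/3, 8]
R3 ← R3 + (8/3)·R1: [0, -28/3, -16]
R4 ← R4 + (3/2)·R1: [0, -7, -12]
R5 ← R5 − (2)·R1: [0, 0, 0]
R3 ← R3 + (2)·R2: [0, 0, 0]
R4 ← R4 + (3/2)·R2: [0, 0, 0]
2 pivots among 3 columns.
Only 2 < 3 pivot columns, so the columns are linearly dependent.

no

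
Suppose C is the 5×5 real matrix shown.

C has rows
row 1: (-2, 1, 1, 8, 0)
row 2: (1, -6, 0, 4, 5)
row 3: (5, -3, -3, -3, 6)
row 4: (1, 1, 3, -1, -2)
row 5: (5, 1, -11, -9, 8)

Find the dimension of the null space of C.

Row reduce to echelon form.
R2 ← R2 + (1/2)·R1: [0, -11/2, 1/2, 8, 5]
R3 ← R3 + (5/2)·R1: [0, -1/2, -1/2, 17, 6]
R4 ← R4 + (1/2)·R1: [0, 3/2, 7/2, 3, -2]
R5 ← R5 + (5/2)·R1: [0, 7/2, -17/2, 11, 8]
R3 ← R3 − (1/11)·R2: [0, 0, -6/11, 179/11, 61/11]
R4 ← R4 + (3/11)·R2: [0, 0, 40/11, 57/11, -7/11]
R5 ← R5 + (7/11)·R2: [0, 0, -90/11, 177/11, 123/11]
R4 ← R4 + (20/3)·R3: [0, 0, 0, 341/3, 109/3]
R5 ← R5 − (15)·R3: [0, 0, 0, -228, -72]
R5 ← R5 + (684/341)·R4: [0, 0, 0, 0, 300/341]
5 nonzero rows, so rank(C) = 5.
C has 5 columns; by rank–nullity, nullity = 5 − 5 = 0.

0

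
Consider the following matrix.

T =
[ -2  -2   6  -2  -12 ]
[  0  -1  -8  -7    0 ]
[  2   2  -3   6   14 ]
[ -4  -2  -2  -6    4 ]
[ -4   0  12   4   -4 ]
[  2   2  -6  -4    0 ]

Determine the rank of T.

Row reduce to echelon form.
R3 ← R3 + R1: [0, 0, 3, 4, 2]
R4 ← R4 − (2)·R1: [0, 2, -14, -2, 28]
R5 ← R5 − (2)·R1: [0, 4, 0, 8, 20]
R6 ← R6 + R1: [0, 0, 0, -6, -12]
R4 ← R4 + (2)·R2: [0, 0, -30, -16, 28]
R5 ← R5 + (4)·R2: [0, 0, -32, -20, 20]
R4 ← R4 + (10)·R3: [0, 0, 0, 24, 48]
R5 ← R5 + (32/3)·R3: [0, 0, 0, 68/3, 124/3]
R5 ← R5 − (17/18)·R4: [0, 0, 0, 0, -4]
R6 ← R6 + (1/4)·R4: [0, 0, 0, 0, 0]
Echelon form has 5 nonzero rows, so rank(T) = 5.

5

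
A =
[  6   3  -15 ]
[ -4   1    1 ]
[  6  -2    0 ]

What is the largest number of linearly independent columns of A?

2

Row reduce to echelon form.
R2 ← R2 + (2/3)·R1: [0, 3, -9]
R3 ← R3 − R1: [0, -5, 15]
R3 ← R3 + (5/3)·R2: [0, 0, 0]
Echelon form has 2 nonzero rows, so rank(A) = 2.
The rank gives the maximum number of linearly independent columns: 2.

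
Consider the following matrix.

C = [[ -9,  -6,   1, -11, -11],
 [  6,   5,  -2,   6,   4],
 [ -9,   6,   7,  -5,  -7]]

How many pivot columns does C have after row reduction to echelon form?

Row reduce to echelon form.
R2 ← R2 + (2/3)·R1: [0, 1, -4/3, -4/3, -10/3]
R3 ← R3 − R1: [0, 12, 6, 6, 4]
R3 ← R3 − (12)·R2: [0, 0, 22, 22, 44]
Echelon form has 3 nonzero rows, so rank(C) = 3.
Each nonzero row contributes one pivot column: 3 pivot columns.

3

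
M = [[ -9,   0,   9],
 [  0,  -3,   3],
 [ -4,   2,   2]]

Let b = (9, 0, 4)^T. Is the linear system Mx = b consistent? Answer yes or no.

yes

Row reduce the augmented matrix [M | b].
R3 ← R3 − (4/9)·R1: [0, 2, -2, 0]
R3 ← R3 + (2/3)·R2: [0, 0, 0, 0]
The echelon form has 2 nonzero rows, and every pivot lies in the first 3 columns, so rank(M) = rank([M|b]) = 2.
The system is consistent.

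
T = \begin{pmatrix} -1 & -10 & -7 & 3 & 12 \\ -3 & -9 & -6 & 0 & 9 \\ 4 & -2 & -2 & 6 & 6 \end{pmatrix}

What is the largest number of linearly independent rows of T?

2

Row reduce to echelon form.
R2 ← R2 − (3)·R1: [0, 21, 15, -9, -27]
R3 ← R3 + (4)·R1: [0, -42, -30, 18, 54]
R3 ← R3 + (2)·R2: [0, 0, 0, 0, 0]
Echelon form has 2 nonzero rows, so rank(T) = 2.
The rank gives the maximum number of linearly independent rows: 2.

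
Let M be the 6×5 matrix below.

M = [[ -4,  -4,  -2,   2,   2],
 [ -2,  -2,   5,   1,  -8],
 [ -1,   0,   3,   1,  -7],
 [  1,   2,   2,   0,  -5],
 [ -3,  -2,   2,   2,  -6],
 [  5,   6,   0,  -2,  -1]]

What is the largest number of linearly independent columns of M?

Row reduce to echelon form.
R2 ← R2 − (1/2)·R1: [0, 0, 6, 0, -9]
R3 ← R3 − (1/4)·R1: [0, 1, 7/2, 1/2, -15/2]
R4 ← R4 + (1/4)·R1: [0, 1, 3/2, 1/2, -9/2]
R5 ← R5 − (3/4)·R1: [0, 1, 7/2, 1/2, -15/2]
R6 ← R6 + (5/4)·R1: [0, 1, -5/2, 1/2, 3/2]
Swap R2 ↔ R3
R4 ← R4 − R2: [0, 0, -2, 0, 3]
R5 ← R5 − R2: [0, 0, 0, 0, 0]
R6 ← R6 − R2: [0, 0, -6, 0, 9]
R4 ← R4 + (1/3)·R3: [0, 0, 0, 0, 0]
R6 ← R6 + R3: [0, 0, 0, 0, 0]
Echelon form has 3 nonzero rows, so rank(M) = 3.
The rank gives the maximum number of linearly independent columns: 3.

3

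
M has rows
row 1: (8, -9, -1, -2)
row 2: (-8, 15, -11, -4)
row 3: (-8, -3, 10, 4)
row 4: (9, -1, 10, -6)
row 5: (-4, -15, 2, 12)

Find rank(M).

4

Row reduce to echelon form.
R2 ← R2 + R1: [0, 6, -12, -6]
R3 ← R3 + R1: [0, -12, 9, 2]
R4 ← R4 − (9/8)·R1: [0, 73/8, 89/8, -15/4]
R5 ← R5 + (1/2)·R1: [0, -39/2, 3/2, 11]
R3 ← R3 + (2)·R2: [0, 0, -15, -10]
R4 ← R4 − (73/48)·R2: [0, 0, 235/8, 43/8]
R5 ← R5 + (13/4)·R2: [0, 0, -75/2, -17/2]
R4 ← R4 + (47/24)·R3: [0, 0, 0, -341/24]
R5 ← R5 − (5/2)·R3: [0, 0, 0, 33/2]
R5 ← R5 + (36/31)·R4: [0, 0, 0, 0]
Echelon form has 4 nonzero rows, so rank(M) = 4.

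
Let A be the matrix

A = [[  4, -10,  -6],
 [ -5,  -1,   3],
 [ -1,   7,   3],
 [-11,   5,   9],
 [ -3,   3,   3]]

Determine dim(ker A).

1

Row reduce to echelon form.
R2 ← R2 + (5/4)·R1: [0, -27/2, -9/2]
R3 ← R3 + (1/4)·R1: [0, 9/2, 3/2]
R4 ← R4 + (11/4)·R1: [0, -45/2, -15/2]
R5 ← R5 + (3/4)·R1: [0, -9/2, -3/2]
R3 ← R3 + (1/3)·R2: [0, 0, 0]
R4 ← R4 − (5/3)·R2: [0, 0, 0]
R5 ← R5 − (1/3)·R2: [0, 0, 0]
2 nonzero rows, so rank(A) = 2.
A has 3 columns; by rank–nullity, nullity = 3 − 2 = 1.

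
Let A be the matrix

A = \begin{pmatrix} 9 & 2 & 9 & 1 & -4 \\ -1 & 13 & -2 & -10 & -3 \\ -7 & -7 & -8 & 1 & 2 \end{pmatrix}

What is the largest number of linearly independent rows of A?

Row reduce to echelon form.
R2 ← R2 + (1/9)·R1: [0, 119/9, -1, -89/9, -31/9]
R3 ← R3 + (7/9)·R1: [0, -49/9, -1, 16/9, -10/9]
R3 ← R3 + (7/17)·R2: [0, 0, -24/17, -39/17, -43/17]
Echelon form has 3 nonzero rows, so rank(A) = 3.
The rank gives the maximum number of linearly independent rows: 3.

3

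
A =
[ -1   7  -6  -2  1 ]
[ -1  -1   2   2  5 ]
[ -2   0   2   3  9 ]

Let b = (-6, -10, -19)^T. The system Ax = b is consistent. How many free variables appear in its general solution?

3

Row reduce the augmented matrix [A | b].
R2 ← R2 − R1: [0, -8, 8, 4, 4, -4]
R3 ← R3 − (2)·R1: [0, -14, 14, 7, 7, -7]
R3 ← R3 − (7/4)·R2: [0, 0, 0, 0, 0, 0]
The echelon form has 2 nonzero rows, and every pivot lies in the first 5 columns, so rank(A) = rank([A|b]) = 2.
The system is consistent.
Free variables = (unknowns) − (rank) = 5 − 2 = 3.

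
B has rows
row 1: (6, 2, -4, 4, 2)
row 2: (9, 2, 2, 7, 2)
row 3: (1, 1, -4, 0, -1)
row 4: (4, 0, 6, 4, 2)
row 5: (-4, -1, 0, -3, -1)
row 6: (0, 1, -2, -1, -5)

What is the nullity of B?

Row reduce to echelon form.
R2 ← R2 − (3/2)·R1: [0, -1, 8, 1, -1]
R3 ← R3 − (1/6)·R1: [0, 2/3, -10/3, -2/3, -4/3]
R4 ← R4 − (2/3)·R1: [0, -4/3, 26/3, 4/3, 2/3]
R5 ← R5 + (2/3)·R1: [0, 1/3, -8/3, -1/3, 1/3]
R3 ← R3 + (2/3)·R2: [0, 0, 2, 0, -2]
R4 ← R4 − (4/3)·R2: [0, 0, -2, 0, 2]
R5 ← R5 + (1/3)·R2: [0, 0, 0, 0, 0]
R6 ← R6 + R2: [0, 0, 6, 0, -6]
R4 ← R4 + R3: [0, 0, 0, 0, 0]
R6 ← R6 − (3)·R3: [0, 0, 0, 0, 0]
3 nonzero rows, so rank(B) = 3.
B has 5 columns; by rank–nullity, nullity = 5 − 3 = 2.

2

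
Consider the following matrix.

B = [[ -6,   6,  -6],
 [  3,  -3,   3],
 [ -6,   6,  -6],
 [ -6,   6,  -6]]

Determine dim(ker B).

2

Row reduce to echelon form.
R2 ← R2 + (1/2)·R1: [0, 0, 0]
R3 ← R3 − R1: [0, 0, 0]
R4 ← R4 − R1: [0, 0, 0]
1 nonzero row, so rank(B) = 1.
B has 3 columns; by rank–nullity, nullity = 3 − 1 = 2.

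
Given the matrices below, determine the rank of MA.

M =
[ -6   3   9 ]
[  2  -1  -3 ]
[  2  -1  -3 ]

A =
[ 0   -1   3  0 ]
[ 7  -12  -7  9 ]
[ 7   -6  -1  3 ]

First compute MA:
[[ 84, -84, -48,  54],
 [-28,  28,  16, -18],
 [-28,  28,  16, -18]]
Now row reduce the product.
R2 ← R2 + (1/3)·R1: [0, 0, 0, 0]
R3 ← R3 + (1/3)·R1: [0, 0, 0, 0]
1 nonzero row, so rank(MA) = 1.

1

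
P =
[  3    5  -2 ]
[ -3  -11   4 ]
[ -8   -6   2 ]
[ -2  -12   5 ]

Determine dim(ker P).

Row reduce to echelon form.
R2 ← R2 + R1: [0, -6, 2]
R3 ← R3 + (8/3)·R1: [0, 22/3, -10/3]
R4 ← R4 + (2/3)·R1: [0, -26/3, 11/3]
R3 ← R3 + (11/9)·R2: [0, 0, -8/9]
R4 ← R4 − (13/9)·R2: [0, 0, 7/9]
R4 ← R4 + (7/8)·R3: [0, 0, 0]
3 nonzero rows, so rank(P) = 3.
P has 3 columns; by rank–nullity, nullity = 3 − 3 = 0.

0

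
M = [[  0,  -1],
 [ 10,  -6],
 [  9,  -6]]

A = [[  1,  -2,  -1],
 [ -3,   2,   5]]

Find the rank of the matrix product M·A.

2

First compute MA:
[[  3,  -2,  -5],
 [ 28, -32, -40],
 [ 27, -30, -39]]
Now row reduce the product.
R2 ← R2 − (28/3)·R1: [0, -40/3, 20/3]
R3 ← R3 − (9)·R1: [0, -12, 6]
R3 ← R3 − (9/10)·R2: [0, 0, 0]
2 nonzero rows, so rank(MA) = 2.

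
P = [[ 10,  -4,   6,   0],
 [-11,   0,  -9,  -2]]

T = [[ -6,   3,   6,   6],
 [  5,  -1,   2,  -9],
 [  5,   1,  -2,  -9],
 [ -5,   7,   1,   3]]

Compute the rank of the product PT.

First compute PT:
[[-50,  40,  40,  42],
 [ 31, -56, -50,   9]]
Now row reduce the product.
R2 ← R2 + (31/50)·R1: [0, -156/5, -126/5, 876/25]
2 nonzero rows, so rank(PT) = 2.

2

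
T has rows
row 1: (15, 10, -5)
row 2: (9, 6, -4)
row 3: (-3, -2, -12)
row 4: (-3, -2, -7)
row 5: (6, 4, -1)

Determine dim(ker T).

Row reduce to echelon form.
R2 ← R2 − (3/5)·R1: [0, 0, -1]
R3 ← R3 + (1/5)·R1: [0, 0, -13]
R4 ← R4 + (1/5)·R1: [0, 0, -8]
R5 ← R5 − (2/5)·R1: [0, 0, 1]
R3 ← R3 − (13)·R2: [0, 0, 0]
R4 ← R4 − (8)·R2: [0, 0, 0]
R5 ← R5 + R2: [0, 0, 0]
2 nonzero rows, so rank(T) = 2.
T has 3 columns; by rank–nullity, nullity = 3 − 2 = 1.

1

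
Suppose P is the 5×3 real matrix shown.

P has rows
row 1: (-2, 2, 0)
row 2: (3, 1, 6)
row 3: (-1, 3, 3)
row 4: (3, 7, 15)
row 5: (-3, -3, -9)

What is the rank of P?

2

Row reduce to echelon form.
R2 ← R2 + (3/2)·R1: [0, 4, 6]
R3 ← R3 − (1/2)·R1: [0, 2, 3]
R4 ← R4 + (3/2)·R1: [0, 10, 15]
R5 ← R5 − (3/2)·R1: [0, -6, -9]
R3 ← R3 − (1/2)·R2: [0, 0, 0]
R4 ← R4 − (5/2)·R2: [0, 0, 0]
R5 ← R5 + (3/2)·R2: [0, 0, 0]
Echelon form has 2 nonzero rows, so rank(P) = 2.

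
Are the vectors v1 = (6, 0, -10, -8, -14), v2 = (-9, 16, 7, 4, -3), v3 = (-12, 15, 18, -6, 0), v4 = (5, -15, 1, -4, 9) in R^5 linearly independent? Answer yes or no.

no

Form the matrix with these vectors as rows and row reduce.
R2 ← R2 + (3/2)·R1: [0, 16, -8, -8, -24]
R3 ← R3 + (2)·R1: [0, 15, -2, -22, -28]
R4 ← R4 − (5/6)·R1: [0, -15, 28/3, 8/3, 62/3]
R3 ← R3 − (15/16)·R2: [0, 0, 11/2, -29/2, -11/2]
R4 ← R4 + (15/16)·R2: [0, 0, 11/6, -29/6, -11/6]
R4 ← R4 − (1/3)·R3: [0, 0, 0, 0, 0]
3 nonzero rows, so the 4 vectors span a space of dimension 3.
Since 3 < 4, the vectors are linearly dependent.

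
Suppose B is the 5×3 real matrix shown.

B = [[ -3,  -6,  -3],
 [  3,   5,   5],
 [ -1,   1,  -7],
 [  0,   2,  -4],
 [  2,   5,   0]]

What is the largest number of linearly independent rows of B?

2

Row reduce to echelon form.
R2 ← R2 + R1: [0, -1, 2]
R3 ← R3 − (1/3)·R1: [0, 3, -6]
R5 ← R5 + (2/3)·R1: [0, 1, -2]
R3 ← R3 + (3)·R2: [0, 0, 0]
R4 ← R4 + (2)·R2: [0, 0, 0]
R5 ← R5 + R2: [0, 0, 0]
Echelon form has 2 nonzero rows, so rank(B) = 2.
The rank gives the maximum number of linearly independent rows: 2.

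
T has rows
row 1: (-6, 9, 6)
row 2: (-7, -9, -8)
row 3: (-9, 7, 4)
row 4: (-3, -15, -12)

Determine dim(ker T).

1

Row reduce to echelon form.
R2 ← R2 − (7/6)·R1: [0, -39/2, -15]
R3 ← R3 − (3/2)·R1: [0, -13/2, -5]
R4 ← R4 − (1/2)·R1: [0, -39/2, -15]
R3 ← R3 − (1/3)·R2: [0, 0, 0]
R4 ← R4 − R2: [0, 0, 0]
2 nonzero rows, so rank(T) = 2.
T has 3 columns; by rank–nullity, nullity = 3 − 2 = 1.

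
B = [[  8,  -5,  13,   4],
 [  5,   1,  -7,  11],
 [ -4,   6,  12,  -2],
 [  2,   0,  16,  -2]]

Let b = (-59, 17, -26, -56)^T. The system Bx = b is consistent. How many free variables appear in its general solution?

Row reduce the augmented matrix [B | b].
R2 ← R2 − (5/8)·R1: [0, 33/8, -121/8, 17/2, 431/8]
R3 ← R3 + (1/2)·R1: [0, 7/2, 37/2, 0, -111/2]
R4 ← R4 − (1/4)·R1: [0, 5/4, 51/4, -3, -165/4]
R3 ← R3 − (28/33)·R2: [0, 0, 94/3, -238/33, -3340/33]
R4 ← R4 − (10/33)·R2: [0, 0, 52/3, -184/33, -1900/33]
R4 ← R4 − (26/47)·R3: [0, 0, 0, -820/517, -820/517]
The echelon form has 4 nonzero rows, and every pivot lies in the first 4 columns, so rank(B) = rank([B|b]) = 4.
The system is consistent.
Free variables = (unknowns) − (rank) = 4 − 4 = 0.

0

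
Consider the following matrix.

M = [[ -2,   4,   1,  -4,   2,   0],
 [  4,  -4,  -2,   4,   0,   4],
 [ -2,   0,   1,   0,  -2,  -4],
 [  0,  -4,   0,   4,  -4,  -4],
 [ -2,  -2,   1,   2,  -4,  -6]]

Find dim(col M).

Row reduce to echelon form.
R2 ← R2 + (2)·R1: [0, 4, 0, -4, 4, 4]
R3 ← R3 − R1: [0, -4, 0, 4, -4, -4]
R5 ← R5 − R1: [0, -6, 0, 6, -6, -6]
R3 ← R3 + R2: [0, 0, 0, 0, 0, 0]
R4 ← R4 + R2: [0, 0, 0, 0, 0, 0]
R5 ← R5 + (3/2)·R2: [0, 0, 0, 0, 0, 0]
Echelon form has 2 nonzero rows, so rank(M) = 2.
The column space has dimension equal to the rank: 2.

2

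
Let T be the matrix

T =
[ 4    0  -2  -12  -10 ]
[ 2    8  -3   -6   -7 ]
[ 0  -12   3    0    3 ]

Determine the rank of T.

Row reduce to echelon form.
R2 ← R2 − (1/2)·R1: [0, 8, -2, 0, -2]
R3 ← R3 + (3/2)·R2: [0, 0, 0, 0, 0]
Echelon form has 2 nonzero rows, so rank(T) = 2.

2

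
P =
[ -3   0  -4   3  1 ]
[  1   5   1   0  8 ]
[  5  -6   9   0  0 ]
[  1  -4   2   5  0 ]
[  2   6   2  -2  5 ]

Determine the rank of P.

5

Row reduce to echelon form.
R2 ← R2 + (1/3)·R1: [0, 5, -1/3, 1, 25/3]
R3 ← R3 + (5/3)·R1: [0, -6, 7/3, 5, 5/3]
R4 ← R4 + (1/3)·R1: [0, -4, 2/3, 6, 1/3]
R5 ← R5 + (2/3)·R1: [0, 6, -2/3, 0, 17/3]
R3 ← R3 + (6/5)·R2: [0, 0, 29/15, 31/5, 35/3]
R4 ← R4 + (4/5)·R2: [0, 0, 2/5, 34/5, 7]
R5 ← R5 − (6/5)·R2: [0, 0, -4/15, -6/5, -13/3]
R4 ← R4 − (6/29)·R3: [0, 0, 0, 160/29, 133/29]
R5 ← R5 + (4/29)·R3: [0, 0, 0, -10/29, -79/29]
R5 ← R5 + (1/16)·R4: [0, 0, 0, 0, -39/16]
Echelon form has 5 nonzero rows, so rank(P) = 5.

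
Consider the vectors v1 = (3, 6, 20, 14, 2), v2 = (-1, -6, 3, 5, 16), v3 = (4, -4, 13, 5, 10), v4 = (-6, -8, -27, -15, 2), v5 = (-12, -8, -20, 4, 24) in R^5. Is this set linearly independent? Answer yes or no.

Form the matrix with these vectors as rows and row reduce.
R2 ← R2 + (1/3)·R1: [0, -4, 29/3, 29/3, 50/3]
R3 ← R3 − (4/3)·R1: [0, -12, -41/3, -41/3, 22/3]
R4 ← R4 + (2)·R1: [0, 4, 13, 13, 6]
R5 ← R5 + (4)·R1: [0, 16, 60, 60, 32]
R3 ← R3 − (3)·R2: [0, 0, -128/3, -128/3, -128/3]
R4 ← R4 + R2: [0, 0, 68/3, 68/3, 68/3]
R5 ← R5 + (4)·R2: [0, 0, 296/3, 296/3, 296/3]
R4 ← R4 + (17/32)·R3: [0, 0, 0, 0, 0]
R5 ← R5 + (37/16)·R3: [0, 0, 0, 0, 0]
3 nonzero rows, so the 5 vectors span a space of dimension 3.
Since 3 < 5, the vectors are linearly dependent.

no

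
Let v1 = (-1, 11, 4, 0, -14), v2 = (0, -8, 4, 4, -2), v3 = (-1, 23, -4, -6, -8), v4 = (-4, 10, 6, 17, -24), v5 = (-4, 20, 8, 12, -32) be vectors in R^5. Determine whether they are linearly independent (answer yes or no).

no

Form the matrix with these vectors as rows and row reduce.
R3 ← R3 − R1: [0, 12, -8, -6, 6]
R4 ← R4 − (4)·R1: [0, -34, -10, 17, 32]
R5 ← R5 − (4)·R1: [0, -24, -8, 12, 24]
R3 ← R3 + (3/2)·R2: [0, 0, -2, 0, 3]
R4 ← R4 − (17/4)·R2: [0, 0, -27, 0, 81/2]
R5 ← R5 − (3)·R2: [0, 0, -20, 0, 30]
R4 ← R4 − (27/2)·R3: [0, 0, 0, 0, 0]
R5 ← R5 − (10)·R3: [0, 0, 0, 0, 0]
3 nonzero rows, so the 5 vectors span a space of dimension 3.
Since 3 < 5, the vectors are linearly dependent.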